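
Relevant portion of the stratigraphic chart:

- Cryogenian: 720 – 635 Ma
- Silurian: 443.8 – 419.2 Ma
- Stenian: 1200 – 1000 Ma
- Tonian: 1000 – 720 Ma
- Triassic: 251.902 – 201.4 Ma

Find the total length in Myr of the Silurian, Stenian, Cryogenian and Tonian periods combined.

Duration is start − end for each: (443.8 − 419.2) + (1200 − 1000) + (720 − 635) + (1000 − 720).
That is 24.6 + 200 + 85 + 280, which totals 589.6 million years.

589.6 million years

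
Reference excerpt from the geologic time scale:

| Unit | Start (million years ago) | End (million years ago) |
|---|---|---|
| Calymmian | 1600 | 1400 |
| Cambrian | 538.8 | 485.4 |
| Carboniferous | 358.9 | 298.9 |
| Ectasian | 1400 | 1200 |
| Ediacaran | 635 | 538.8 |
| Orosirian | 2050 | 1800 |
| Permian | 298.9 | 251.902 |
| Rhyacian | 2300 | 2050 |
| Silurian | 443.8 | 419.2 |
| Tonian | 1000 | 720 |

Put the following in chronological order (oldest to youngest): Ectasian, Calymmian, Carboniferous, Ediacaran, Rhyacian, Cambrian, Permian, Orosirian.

Rhyacian, Orosirian, Calymmian, Ectasian, Ediacaran, Cambrian, Carboniferous, Permian

The oldest of these is Rhyacian (starts 2300 Ma) and the youngest is Permian (ends 251.902 Ma).
In between, by decreasing start age: Orosirian (2050), Calymmian (1600), Ectasian (1400), Ediacaran (635), Cambrian (538.8), Carboniferous (358.9).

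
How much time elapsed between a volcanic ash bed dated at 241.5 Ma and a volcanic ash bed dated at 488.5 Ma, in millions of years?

488.5 − 241.5 = 247 million years.

247 million years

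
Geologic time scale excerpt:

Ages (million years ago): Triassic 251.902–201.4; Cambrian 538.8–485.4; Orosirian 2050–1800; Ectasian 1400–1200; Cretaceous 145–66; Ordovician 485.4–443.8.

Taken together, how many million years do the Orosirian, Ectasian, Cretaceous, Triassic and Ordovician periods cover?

621.102 million years

Each duration: Orosirian = 250; Ectasian = 200; Cretaceous = 79; Triassic = 50.502; Ordovician = 41.6.
Sum: 250 + 200 + 79 + 50.502 + 41.6 = 621.102 Myr.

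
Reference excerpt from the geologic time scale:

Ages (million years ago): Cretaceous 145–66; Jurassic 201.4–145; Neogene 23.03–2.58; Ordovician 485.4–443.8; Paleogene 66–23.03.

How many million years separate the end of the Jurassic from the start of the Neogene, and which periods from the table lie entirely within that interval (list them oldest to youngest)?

The Jurassic closes at 145 Ma and the Neogene opens at 23.03 Ma, so the interval is 145 − 23.03 = 121.97 Myr.
A period fits inside if it starts at or after 145 Ma and ends at or before 23.03 Ma; oldest first that gives Cretaceous, Paleogene.

121.97 million years; Cretaceous, Paleogene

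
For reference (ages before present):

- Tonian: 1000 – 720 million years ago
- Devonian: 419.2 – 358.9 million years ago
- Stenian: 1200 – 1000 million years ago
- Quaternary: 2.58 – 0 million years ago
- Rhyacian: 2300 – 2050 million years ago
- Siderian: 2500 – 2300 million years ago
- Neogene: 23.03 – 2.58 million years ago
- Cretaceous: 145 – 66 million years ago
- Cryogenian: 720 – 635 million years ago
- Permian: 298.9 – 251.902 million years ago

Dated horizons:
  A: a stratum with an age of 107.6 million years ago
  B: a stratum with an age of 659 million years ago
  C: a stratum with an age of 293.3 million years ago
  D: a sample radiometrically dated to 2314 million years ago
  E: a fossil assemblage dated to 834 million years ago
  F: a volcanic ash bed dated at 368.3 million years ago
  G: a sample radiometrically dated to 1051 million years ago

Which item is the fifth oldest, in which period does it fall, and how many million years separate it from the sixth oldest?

F, in the Devonian; 75 million years to C

Larger Ma means older, so oldest first: D 2314 > G 1051 > E 834 > B 659 > F 368.3 > C 293.3 > A 107.6.
Counting 5 along gives F (368.3 Ma); the excerpt puts that inside the Devonian, 419.2–358.9 Ma.
Next in line is C (293.3 Ma), and 368.3 − 293.3 = 75 Myr.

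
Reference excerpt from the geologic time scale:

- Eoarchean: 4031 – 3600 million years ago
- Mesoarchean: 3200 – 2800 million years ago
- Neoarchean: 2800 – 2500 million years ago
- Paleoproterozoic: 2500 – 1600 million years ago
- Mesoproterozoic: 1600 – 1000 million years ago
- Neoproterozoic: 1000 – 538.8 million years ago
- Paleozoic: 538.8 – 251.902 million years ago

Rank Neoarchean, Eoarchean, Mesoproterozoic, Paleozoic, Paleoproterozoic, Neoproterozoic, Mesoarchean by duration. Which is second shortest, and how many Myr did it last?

Start − end for each: Neoarchean 2800 − 2500 = 300; Eoarchean 4031 − 3600 = 431; Mesoproterozoic 1600 − 1000 = 600; Paleozoic 538.8 − 251.902 = 286.898; Paleoproterozoic 2500 − 1600 = 900; Neoproterozoic 1000 − 538.8 = 461.2; Mesoarchean 3200 − 2800 = 400.
Ranking these from shortest: Paleozoic < Neoarchean < Mesoarchean < Eoarchean < Neoproterozoic < Mesoproterozoic < Paleoproterozoic.
Position 2 in that ranking is Neoarchean, which lasted 300 Myr.

Neoarchean, 300 million years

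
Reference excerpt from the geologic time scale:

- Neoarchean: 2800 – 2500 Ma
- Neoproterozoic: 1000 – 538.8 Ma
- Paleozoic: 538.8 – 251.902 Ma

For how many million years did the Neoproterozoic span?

1000 − 538.8 = 461.2 million years.

461.2 million years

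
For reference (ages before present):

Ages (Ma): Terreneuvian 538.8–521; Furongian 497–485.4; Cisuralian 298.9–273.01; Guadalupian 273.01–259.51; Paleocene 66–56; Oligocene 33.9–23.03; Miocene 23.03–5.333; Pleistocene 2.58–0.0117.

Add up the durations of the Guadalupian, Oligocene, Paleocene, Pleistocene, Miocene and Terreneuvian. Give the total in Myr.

72.4353 million years

Each duration: Guadalupian = 13.5; Oligocene = 10.87; Paleocene = 10; Pleistocene = 2.5683; Miocene = 17.697; Terreneuvian = 17.8.
Sum: 13.5 + 10.87 + 10 + 2.5683 + 17.697 + 17.8 = 72.4353 Myr.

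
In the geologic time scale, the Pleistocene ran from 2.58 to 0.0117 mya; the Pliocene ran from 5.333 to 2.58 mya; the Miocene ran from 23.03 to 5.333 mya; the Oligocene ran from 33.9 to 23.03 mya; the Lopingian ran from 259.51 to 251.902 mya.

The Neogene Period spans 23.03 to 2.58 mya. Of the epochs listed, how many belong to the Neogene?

2

Epochs inside 23.03–2.58 Ma: Miocene, Pliocene — 2 in total.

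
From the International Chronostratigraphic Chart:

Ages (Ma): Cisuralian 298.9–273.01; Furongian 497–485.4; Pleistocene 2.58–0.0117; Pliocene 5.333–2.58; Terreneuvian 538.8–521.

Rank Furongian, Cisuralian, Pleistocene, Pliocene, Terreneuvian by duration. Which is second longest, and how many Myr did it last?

Terreneuvian, 17.8 million years

Start − end for each: Furongian 497 − 485.4 = 11.6; Cisuralian 298.9 − 273.01 = 25.89; Pleistocene 2.58 − 0.0117 = 2.5683; Pliocene 5.333 − 2.58 = 2.753; Terreneuvian 538.8 − 521 = 17.8.
Ranking these from longest: Cisuralian > Terreneuvian > Furongian > Pliocene > Pleistocene.
Position 2 in that ranking is Terreneuvian, which lasted 17.8 Myr.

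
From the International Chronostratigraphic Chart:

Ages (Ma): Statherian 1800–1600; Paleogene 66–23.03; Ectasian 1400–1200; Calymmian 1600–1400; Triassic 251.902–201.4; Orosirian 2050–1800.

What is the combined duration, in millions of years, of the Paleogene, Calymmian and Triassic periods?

Duration is start − end for each: (66 − 23.03) + (1600 − 1400) + (251.902 − 201.4).
That is 42.97 + 200 + 50.502, which totals 293.472 million years.

293.472 million years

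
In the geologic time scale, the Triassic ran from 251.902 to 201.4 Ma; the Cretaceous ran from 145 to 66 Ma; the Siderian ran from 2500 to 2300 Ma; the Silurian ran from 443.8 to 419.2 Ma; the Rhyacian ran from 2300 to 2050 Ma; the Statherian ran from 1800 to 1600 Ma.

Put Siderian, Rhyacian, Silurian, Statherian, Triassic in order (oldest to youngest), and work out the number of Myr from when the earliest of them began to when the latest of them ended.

Siderian → Rhyacian → Statherian → Silurian → Triassic; total span 2298.6 Myr

Start ages (Ma): Siderian 2500, Rhyacian 2300, Statherian 1800, Silurian 443.8, Triassic 251.902.
Ordered oldest to youngest: Siderian, Rhyacian, Statherian, Silurian, Triassic.
Span = 2500 − 201.4 = 2298.6 Myr.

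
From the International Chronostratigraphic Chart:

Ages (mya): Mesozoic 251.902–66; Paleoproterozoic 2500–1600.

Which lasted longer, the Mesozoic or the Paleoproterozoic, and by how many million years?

Paleoproterozoic, by 714.098 million years

Mesozoic: 251.902 − 66 = 185.902 Myr.
Paleoproterozoic: 2500 − 1600 = 900 Myr.
Difference: 900 − 185.902 = 714.098 Myr, so the Paleoproterozoic was longer.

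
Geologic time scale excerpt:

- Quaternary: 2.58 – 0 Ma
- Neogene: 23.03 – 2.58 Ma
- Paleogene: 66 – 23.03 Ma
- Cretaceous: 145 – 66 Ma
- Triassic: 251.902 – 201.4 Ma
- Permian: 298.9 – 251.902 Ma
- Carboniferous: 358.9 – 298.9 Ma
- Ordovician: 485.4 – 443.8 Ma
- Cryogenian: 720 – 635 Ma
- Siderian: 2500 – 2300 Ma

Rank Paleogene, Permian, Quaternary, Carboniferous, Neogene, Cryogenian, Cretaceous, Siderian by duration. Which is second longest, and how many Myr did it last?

Cryogenian, 85 million years

Durations: Paleogene 42.97; Permian 46.998; Quaternary 2.58; Carboniferous 60; Neogene 20.45; Cryogenian 85; Cretaceous 79; Siderian 200 Myr.
Sorted longest-first: Siderian (200), Cryogenian (85), Cretaceous (79), Carboniferous (60), Permian (46.998), Paleogene (42.97), Neogene (20.45), Quaternary (2.58).
The second longest is Cryogenian at 85 Myr.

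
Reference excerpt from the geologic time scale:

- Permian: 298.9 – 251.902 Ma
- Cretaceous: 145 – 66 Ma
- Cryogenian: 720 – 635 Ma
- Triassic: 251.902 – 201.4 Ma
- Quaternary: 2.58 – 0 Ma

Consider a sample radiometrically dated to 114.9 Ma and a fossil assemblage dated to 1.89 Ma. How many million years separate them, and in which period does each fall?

Elapsed time: 114.9 − 1.89 = 113.01 Myr.
114.9 Ma lies within 145–66 Ma: Cretaceous.
1.89 Ma lies within 2.58–0 Ma: Quaternary.

113.01 million years apart; the first in the Cretaceous, the second in the Quaternary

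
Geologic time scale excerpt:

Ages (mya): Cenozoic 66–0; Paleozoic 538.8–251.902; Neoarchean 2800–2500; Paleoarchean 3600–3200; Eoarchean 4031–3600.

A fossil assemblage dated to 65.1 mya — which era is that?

65.1 Ma lies between 66 and 0 Ma, so it falls in the Cenozoic.

Cenozoic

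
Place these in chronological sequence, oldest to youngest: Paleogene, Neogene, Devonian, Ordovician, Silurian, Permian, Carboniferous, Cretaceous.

Ordovician → Silurian → Devonian → Carboniferous → Permian → Cretaceous → Paleogene → Neogene

Group by era (each group listed oldest first) — Paleozoic: Ordovician, Silurian, Devonian, Carboniferous, Permian; Mesozoic: Cretaceous; Cenozoic: Paleogene, Neogene. The eras run Paleozoic → Mesozoic → Cenozoic. Concatenating the groups in that era order gives oldest to youngest directly.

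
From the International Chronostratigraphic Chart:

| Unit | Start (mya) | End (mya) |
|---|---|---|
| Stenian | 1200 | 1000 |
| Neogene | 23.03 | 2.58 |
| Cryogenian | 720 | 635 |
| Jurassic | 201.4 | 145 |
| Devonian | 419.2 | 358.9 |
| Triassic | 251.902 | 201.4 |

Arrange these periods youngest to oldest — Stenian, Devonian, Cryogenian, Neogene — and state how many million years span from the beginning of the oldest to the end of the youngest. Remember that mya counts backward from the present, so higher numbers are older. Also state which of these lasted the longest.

Start ages (Ma): Stenian 1200, Cryogenian 720, Devonian 419.2, Neogene 23.03.
Ordered youngest to oldest: Neogene, Devonian, Cryogenian, Stenian.
Span = 1200 − 2.58 = 1197.42 Myr.
Durations: Neogene 20.45, Devonian 60.3, Cryogenian 85, Stenian 200 → longest is Stenian (200 Myr).

Neogene, Devonian, Cryogenian, Stenian; total span 1197.42 Myr; longest is Stenian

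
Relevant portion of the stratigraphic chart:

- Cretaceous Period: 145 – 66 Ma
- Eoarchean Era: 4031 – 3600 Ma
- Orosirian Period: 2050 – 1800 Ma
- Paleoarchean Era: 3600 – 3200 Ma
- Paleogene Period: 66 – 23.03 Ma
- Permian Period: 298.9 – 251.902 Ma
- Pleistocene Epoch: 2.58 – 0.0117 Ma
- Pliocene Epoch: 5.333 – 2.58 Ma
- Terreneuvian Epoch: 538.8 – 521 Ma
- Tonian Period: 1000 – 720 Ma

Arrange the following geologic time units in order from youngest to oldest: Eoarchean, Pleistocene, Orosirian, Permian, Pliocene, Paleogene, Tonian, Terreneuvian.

Pleistocene, Pliocene, Paleogene, Permian, Terreneuvian, Tonian, Orosirian, Eoarchean

Read off each span (Ma): Eoarchean 4031–3600; Pleistocene 2.58–0.0117; Orosirian 2050–1800; Permian 298.9–251.902; Pliocene 5.333–2.58; Paleogene 66–23.03; Tonian 1000–720; Terreneuvian 538.8–521.
Larger Ma is older, so oldest→youngest is Eoarchean, Orosirian, Tonian, Terreneuvian, Permian, Paleogene, Pliocene, Pleistocene; reverse it for youngest→oldest.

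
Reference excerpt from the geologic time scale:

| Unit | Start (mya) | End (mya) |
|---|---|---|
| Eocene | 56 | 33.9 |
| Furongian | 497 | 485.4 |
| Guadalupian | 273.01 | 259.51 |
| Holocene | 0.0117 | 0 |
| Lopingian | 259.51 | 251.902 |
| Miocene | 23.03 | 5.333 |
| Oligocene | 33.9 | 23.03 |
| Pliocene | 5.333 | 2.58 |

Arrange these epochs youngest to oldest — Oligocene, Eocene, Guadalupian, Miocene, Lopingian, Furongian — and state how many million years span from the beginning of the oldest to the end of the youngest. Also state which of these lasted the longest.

Miocene → Oligocene → Eocene → Lopingian → Guadalupian → Furongian; total span 491.667 Myr; longest is Eocene

Start ages (Ma): Furongian 497, Guadalupian 273.01, Lopingian 259.51, Eocene 56, Oligocene 33.9, Miocene 23.03.
Ordered youngest to oldest: Miocene, Oligocene, Eocene, Lopingian, Guadalupian, Furongian.
Span = 497 − 5.333 = 491.667 Myr.
Durations: Oligocene 10.87, Guadalupian 13.5, Miocene 17.697, Eocene 22.1, Furongian 11.6, Lopingian 7.608 → longest is Eocene (22.1 Myr).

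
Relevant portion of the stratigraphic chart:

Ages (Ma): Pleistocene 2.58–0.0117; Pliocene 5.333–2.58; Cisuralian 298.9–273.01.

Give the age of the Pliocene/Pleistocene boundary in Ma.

2.58 Ma

The Pliocene ends and the Pleistocene begins at 2.58 Ma.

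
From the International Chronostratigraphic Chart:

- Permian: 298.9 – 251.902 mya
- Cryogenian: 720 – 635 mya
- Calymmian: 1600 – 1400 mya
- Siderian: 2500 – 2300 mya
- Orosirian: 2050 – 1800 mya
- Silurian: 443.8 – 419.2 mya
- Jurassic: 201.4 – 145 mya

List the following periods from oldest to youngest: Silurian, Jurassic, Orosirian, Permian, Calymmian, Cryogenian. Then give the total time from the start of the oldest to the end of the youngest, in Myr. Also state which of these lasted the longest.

Orosirian → Calymmian → Cryogenian → Silurian → Permian → Jurassic; total span 1905 Myr; longest is Orosirian

From the excerpt: Silurian 443.8–419.2; Jurassic 201.4–145; Orosirian 2050–1800; Permian 298.9–251.902; Calymmian 1600–1400; Cryogenian 720–635 (Ma).
Larger Ma is earlier, so the oldest is Orosirian and the youngest is Jurassic; oldest to youngest: Orosirian, Calymmian, Cryogenian, Silurian, Permian, Jurassic.
Oldest start 2050 minus youngest end 145 gives 1905 Myr overall.
Individual lengths (start − end): Jurassic 56.4; Calymmian 200; Silurian 24.6; Orosirian 250; Cryogenian 85; Permian 46.998. The largest is Orosirian at 250 Myr.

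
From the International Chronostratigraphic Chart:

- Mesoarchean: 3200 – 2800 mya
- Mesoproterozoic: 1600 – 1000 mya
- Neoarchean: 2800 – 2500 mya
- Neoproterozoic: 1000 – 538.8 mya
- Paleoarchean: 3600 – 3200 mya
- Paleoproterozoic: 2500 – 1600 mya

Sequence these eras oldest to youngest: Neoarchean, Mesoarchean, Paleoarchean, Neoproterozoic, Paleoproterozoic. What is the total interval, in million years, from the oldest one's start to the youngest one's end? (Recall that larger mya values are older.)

Paleoarchean → Mesoarchean → Neoarchean → Paleoproterozoic → Neoproterozoic; total span 3061.2 Myr

Start ages (Ma): Paleoarchean 3600, Mesoarchean 3200, Neoarchean 2800, Paleoproterozoic 2500, Neoproterozoic 1000.
Ordered oldest to youngest: Paleoarchean, Mesoarchean, Neoarchean, Paleoproterozoic, Neoproterozoic.
Span = 3600 − 538.8 = 3061.2 Myr.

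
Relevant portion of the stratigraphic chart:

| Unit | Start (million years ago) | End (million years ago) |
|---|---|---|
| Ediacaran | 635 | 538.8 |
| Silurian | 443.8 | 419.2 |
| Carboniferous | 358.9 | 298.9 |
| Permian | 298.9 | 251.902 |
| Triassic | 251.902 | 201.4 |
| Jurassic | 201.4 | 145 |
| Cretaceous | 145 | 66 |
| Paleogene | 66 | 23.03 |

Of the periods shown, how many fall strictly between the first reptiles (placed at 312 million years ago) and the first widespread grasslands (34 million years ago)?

The older date is 312 Ma and the younger is 34 Ma.
Periods with start < 312 and end > 34 Ma: Permian (298.9–251.902), Triassic (251.902–201.4), Jurassic (201.4–145), Cretaceous (145–66).
That is 4 complete periods.

4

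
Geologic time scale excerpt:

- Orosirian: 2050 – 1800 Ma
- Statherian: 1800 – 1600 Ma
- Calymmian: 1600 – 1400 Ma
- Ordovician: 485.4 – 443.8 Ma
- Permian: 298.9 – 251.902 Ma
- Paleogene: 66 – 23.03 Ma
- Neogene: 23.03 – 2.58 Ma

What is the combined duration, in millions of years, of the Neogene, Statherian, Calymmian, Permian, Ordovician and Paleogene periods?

552.018 million years

Each duration: Neogene = 20.45; Statherian = 200; Calymmian = 200; Permian = 46.998; Ordovician = 41.6; Paleogene = 42.97.
Sum: 20.45 + 200 + 200 + 46.998 + 41.6 + 42.97 = 552.018 Myr.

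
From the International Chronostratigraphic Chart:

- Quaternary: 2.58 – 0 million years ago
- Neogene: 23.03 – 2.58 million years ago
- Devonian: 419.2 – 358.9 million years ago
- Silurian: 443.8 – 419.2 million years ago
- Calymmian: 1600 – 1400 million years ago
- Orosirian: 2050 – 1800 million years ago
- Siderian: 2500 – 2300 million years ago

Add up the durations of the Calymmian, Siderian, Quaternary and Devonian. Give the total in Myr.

Each duration: Calymmian = 200; Siderian = 200; Quaternary = 2.58; Devonian = 60.3.
Sum: 200 + 200 + 2.58 + 60.3 = 462.88 Myr.

462.88 million years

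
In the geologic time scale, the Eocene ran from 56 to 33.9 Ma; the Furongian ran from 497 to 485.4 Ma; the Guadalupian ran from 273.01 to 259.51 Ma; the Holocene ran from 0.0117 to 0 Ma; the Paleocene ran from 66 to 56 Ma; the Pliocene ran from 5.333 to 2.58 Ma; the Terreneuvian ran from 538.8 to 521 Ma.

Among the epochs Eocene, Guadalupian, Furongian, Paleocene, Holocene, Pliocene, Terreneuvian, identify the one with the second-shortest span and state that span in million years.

Pliocene, 2.753 million years

Start − end for each: Eocene 56 − 33.9 = 22.1; Guadalupian 273.01 − 259.51 = 13.5; Furongian 497 − 485.4 = 11.6; Paleocene 66 − 56 = 10; Holocene 0.0117 − 0 = 0.0117; Pliocene 5.333 − 2.58 = 2.753; Terreneuvian 538.8 − 521 = 17.8.
Ranking these from shortest: Holocene < Pliocene < Paleocene < Furongian < Guadalupian < Terreneuvian < Eocene.
Position 2 in that ranking is Pliocene, which lasted 2.753 Myr.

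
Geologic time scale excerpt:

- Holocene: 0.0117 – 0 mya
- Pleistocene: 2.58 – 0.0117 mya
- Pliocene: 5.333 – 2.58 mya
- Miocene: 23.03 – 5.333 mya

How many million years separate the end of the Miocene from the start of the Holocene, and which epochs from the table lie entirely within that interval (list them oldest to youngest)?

5.3213 million years; Pliocene, Pleistocene

End of Miocene = 5.333 Ma; start of Holocene = 0.0117 Ma.
Gap = 5.333 − 0.0117 = 5.3213 Myr.
Epochs wholly inside 5.333–0.0117 Ma: Pliocene (5.333–2.58), Pleistocene (2.58–0.0117).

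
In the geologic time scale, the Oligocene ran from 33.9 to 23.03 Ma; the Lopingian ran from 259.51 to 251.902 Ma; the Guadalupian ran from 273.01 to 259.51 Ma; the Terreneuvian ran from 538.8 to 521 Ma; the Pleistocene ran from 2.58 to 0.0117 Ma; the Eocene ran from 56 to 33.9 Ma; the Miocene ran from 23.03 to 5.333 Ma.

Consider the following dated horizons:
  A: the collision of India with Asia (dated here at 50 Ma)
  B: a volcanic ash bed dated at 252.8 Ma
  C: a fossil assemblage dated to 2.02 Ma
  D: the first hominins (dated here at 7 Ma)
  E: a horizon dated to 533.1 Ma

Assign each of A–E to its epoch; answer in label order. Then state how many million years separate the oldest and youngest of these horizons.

A — Eocene; B — Lopingian; C — Pleistocene; D — Miocene; E — Terreneuvian; span 531.08 million years

Match each age against the start–end ranges in the excerpt: A = 50 Ma → Eocene (56–33.9); B = 252.8 Ma → Lopingian (259.51–251.902); C = 2.02 Ma → Pleistocene (2.58–0.0117); D = 7 Ma → Miocene (23.03–5.333); E = 533.1 Ma → Terreneuvian (538.8–521).
The largest age is 533.1 Ma and the smallest is 2.02 Ma; their difference is 531.08 Myr.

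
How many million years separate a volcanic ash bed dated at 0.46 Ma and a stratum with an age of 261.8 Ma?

261.8 − 0.46 = 261.34 million years.

261.34 million years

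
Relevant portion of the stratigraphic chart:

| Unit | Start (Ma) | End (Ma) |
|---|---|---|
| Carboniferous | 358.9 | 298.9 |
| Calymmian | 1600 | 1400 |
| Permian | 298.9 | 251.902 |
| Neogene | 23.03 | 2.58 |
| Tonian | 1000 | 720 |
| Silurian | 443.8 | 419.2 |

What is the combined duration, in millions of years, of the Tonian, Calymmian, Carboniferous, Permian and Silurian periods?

611.598 million years

Each duration: Tonian = 280; Calymmian = 200; Carboniferous = 60; Permian = 46.998; Silurian = 24.6.
Sum: 280 + 200 + 60 + 46.998 + 24.6 = 611.598 Myr.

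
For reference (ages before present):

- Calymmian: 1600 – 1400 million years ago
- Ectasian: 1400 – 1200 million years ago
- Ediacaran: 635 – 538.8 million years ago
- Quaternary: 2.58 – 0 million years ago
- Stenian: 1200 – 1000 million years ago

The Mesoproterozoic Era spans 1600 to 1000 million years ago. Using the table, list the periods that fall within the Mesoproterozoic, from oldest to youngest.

Periods with both bounds inside 1600–1000 Ma: Calymmian (1600–1400), Ectasian (1400–1200), Stenian (1200–1000).

Calymmian, Ectasian, Stenian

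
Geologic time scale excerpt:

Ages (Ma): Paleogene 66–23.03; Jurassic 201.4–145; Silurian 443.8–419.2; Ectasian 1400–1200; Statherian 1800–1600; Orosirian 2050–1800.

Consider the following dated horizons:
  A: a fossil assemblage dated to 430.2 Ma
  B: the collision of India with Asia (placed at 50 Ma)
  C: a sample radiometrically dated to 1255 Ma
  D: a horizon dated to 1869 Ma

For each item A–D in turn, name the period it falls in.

A: 430.2 Ma lies in 443.8–419.2 Ma, so Silurian.
B: 50 Ma lies in 66–23.03 Ma, so Paleogene.
C: 1255 Ma lies in 1400–1200 Ma, so Ectasian.
D: 1869 Ma lies in 2050–1800 Ma, so Orosirian.

A — Silurian; B — Paleogene; C — Ectasian; D — Orosirian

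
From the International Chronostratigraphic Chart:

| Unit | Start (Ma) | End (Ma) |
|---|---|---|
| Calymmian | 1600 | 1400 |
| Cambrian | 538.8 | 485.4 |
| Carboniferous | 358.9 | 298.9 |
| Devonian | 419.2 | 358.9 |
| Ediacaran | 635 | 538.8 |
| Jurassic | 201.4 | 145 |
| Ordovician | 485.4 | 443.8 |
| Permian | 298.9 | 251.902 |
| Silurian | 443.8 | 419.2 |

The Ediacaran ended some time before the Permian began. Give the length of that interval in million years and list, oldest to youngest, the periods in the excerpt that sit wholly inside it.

239.9 million years; Cambrian, Ordovician, Silurian, Devonian, Carboniferous

The Ediacaran closes at 538.8 Ma and the Permian opens at 298.9 Ma, so the interval is 538.8 − 298.9 = 239.9 Myr.
A period fits inside if it starts at or after 538.8 Ma and ends at or before 298.9 Ma; oldest first that gives Cambrian, Ordovician, Silurian, Devonian, Carboniferous.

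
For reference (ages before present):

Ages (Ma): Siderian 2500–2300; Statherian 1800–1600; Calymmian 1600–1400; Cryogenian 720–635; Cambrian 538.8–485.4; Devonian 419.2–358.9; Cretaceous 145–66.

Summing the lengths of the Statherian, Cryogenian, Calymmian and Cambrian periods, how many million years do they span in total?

538.4 million years

Each duration: Statherian = 200; Cryogenian = 85; Calymmian = 200; Cambrian = 53.4.
Sum: 200 + 85 + 200 + 53.4 = 538.4 Myr.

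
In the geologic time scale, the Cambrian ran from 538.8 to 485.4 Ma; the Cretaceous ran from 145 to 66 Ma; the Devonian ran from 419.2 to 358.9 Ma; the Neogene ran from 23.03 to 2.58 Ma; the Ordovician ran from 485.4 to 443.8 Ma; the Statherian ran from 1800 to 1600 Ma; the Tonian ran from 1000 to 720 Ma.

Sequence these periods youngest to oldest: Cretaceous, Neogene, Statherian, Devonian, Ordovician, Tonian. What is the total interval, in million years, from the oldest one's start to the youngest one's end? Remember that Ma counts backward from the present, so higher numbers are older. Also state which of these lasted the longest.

Neogene → Cretaceous → Devonian → Ordovician → Tonian → Statherian; total span 1797.42 Myr; longest is Tonian

From the excerpt: Cretaceous 145–66; Neogene 23.03–2.58; Statherian 1800–1600; Devonian 419.2–358.9; Ordovician 485.4–443.8; Tonian 1000–720 (Ma).
Larger Ma is earlier, so the oldest is Statherian and the youngest is Neogene; youngest to oldest: Neogene, Cretaceous, Devonian, Ordovician, Tonian, Statherian.
Oldest start 1800 minus youngest end 2.58 gives 1797.42 Myr overall.
Individual lengths (start − end): Statherian 200; Devonian 60.3; Cretaceous 79; Ordovician 41.6; Tonian 280; Neogene 20.45. The largest is Tonian at 280 Myr.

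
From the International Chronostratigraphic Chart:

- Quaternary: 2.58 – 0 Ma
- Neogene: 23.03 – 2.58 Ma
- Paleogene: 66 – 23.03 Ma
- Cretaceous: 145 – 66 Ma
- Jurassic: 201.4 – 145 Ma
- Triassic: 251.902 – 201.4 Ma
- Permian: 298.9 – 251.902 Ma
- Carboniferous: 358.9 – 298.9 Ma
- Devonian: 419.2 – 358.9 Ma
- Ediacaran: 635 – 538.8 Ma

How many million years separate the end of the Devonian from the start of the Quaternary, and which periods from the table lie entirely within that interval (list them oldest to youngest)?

356.32 million years; Carboniferous, Permian, Triassic, Jurassic, Cretaceous, Paleogene, Neogene

End of Devonian = 358.9 Ma; start of Quaternary = 2.58 Ma.
Gap = 358.9 − 2.58 = 356.32 Myr.
Periods wholly inside 358.9–2.58 Ma: Carboniferous (358.9–298.9), Permian (298.9–251.902), Triassic (251.902–201.4), Jurassic (201.4–145), Cretaceous (145–66), Paleogene (66–23.03), Neogene (23.03–2.58).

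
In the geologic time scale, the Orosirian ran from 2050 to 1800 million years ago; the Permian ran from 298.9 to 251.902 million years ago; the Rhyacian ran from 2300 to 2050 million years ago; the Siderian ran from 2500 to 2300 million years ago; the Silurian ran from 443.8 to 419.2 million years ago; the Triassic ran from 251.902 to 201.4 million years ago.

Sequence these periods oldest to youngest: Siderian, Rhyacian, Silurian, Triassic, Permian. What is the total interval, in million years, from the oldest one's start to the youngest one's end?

Start ages (Ma): Siderian 2500, Rhyacian 2300, Silurian 443.8, Permian 298.9, Triassic 251.902.
Ordered oldest to youngest: Siderian, Rhyacian, Silurian, Permian, Triassic.
Span = 2500 − 201.4 = 2298.6 Myr.

Siderian → Rhyacian → Silurian → Permian → Triassic; total span 2298.6 Myr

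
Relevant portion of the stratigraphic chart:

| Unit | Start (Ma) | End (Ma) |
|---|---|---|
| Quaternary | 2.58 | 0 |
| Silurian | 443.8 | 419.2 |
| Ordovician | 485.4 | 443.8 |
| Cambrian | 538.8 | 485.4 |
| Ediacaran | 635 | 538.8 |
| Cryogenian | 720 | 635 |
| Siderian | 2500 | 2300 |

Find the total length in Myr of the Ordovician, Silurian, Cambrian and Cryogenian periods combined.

204.6 million years

Duration is start − end for each: (485.4 − 443.8) + (443.8 − 419.2) + (538.8 − 485.4) + (720 − 635).
That is 41.6 + 24.6 + 53.4 + 85, which totals 204.6 million years.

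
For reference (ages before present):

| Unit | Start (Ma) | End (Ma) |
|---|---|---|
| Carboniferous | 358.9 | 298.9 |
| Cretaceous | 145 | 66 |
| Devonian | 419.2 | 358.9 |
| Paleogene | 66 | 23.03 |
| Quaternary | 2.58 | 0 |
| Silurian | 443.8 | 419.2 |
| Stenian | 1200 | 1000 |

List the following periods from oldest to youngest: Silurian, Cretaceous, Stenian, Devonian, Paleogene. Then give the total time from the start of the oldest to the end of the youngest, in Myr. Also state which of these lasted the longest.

Start ages (Ma): Stenian 1200, Silurian 443.8, Devonian 419.2, Cretaceous 145, Paleogene 66.
Ordered oldest to youngest: Stenian, Silurian, Devonian, Cretaceous, Paleogene.
Span = 1200 − 23.03 = 1176.97 Myr.
Durations: Cretaceous 79, Stenian 200, Devonian 60.3, Paleogene 42.97, Silurian 24.6 → longest is Stenian (200 Myr).

Stenian, Silurian, Devonian, Cretaceous, Paleogene; total span 1176.97 Myr; longest is Stenian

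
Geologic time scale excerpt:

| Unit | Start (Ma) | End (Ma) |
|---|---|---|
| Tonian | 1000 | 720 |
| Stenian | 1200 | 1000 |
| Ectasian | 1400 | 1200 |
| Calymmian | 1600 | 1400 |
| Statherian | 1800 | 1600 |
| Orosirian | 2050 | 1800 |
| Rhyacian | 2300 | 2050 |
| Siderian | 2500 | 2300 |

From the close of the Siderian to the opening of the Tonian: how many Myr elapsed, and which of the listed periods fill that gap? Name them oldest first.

1300 million years; Rhyacian, Orosirian, Statherian, Calymmian, Ectasian, Stenian

End of Siderian = 2300 Ma; start of Tonian = 1000 Ma.
Gap = 2300 − 1000 = 1300 Myr.
Periods wholly inside 2300–1000 Ma: Rhyacian (2300–2050), Orosirian (2050–1800), Statherian (1800–1600), Calymmian (1600–1400), Ectasian (1400–1200), Stenian (1200–1000).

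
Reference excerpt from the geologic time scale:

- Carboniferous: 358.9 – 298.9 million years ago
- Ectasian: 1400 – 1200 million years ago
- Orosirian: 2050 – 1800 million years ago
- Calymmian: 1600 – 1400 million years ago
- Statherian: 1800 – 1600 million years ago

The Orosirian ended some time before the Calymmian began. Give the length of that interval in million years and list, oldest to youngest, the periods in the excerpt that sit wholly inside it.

200 million years; Statherian

The Orosirian closes at 1800 Ma and the Calymmian opens at 1600 Ma, so the interval is 1800 − 1600 = 200 Myr.
A period fits inside if it starts at or after 1800 Ma and ends at or before 1600 Ma; oldest first that gives Statherian.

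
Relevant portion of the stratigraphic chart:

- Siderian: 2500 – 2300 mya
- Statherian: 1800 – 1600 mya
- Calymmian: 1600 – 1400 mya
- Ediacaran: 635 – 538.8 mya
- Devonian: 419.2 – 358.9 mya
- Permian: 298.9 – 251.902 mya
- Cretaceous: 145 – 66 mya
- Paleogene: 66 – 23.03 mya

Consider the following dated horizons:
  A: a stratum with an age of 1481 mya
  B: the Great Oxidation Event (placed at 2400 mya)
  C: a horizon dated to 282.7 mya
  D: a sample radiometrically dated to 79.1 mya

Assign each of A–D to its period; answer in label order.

A: 1481 Ma lies in 1600–1400 Ma, so Calymmian.
B: 2400 Ma lies in 2500–2300 Ma, so Siderian.
C: 282.7 Ma lies in 298.9–251.902 Ma, so Permian.
D: 79.1 Ma lies in 145–66 Ma, so Cretaceous.

A — Calymmian; B — Siderian; C — Permian; D — Cretaceous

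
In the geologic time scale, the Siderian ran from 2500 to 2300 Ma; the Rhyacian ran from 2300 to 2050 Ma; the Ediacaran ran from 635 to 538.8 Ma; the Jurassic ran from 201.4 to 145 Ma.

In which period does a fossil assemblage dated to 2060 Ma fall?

2060 Ma lies between 2300 and 2050 Ma, so it falls in the Rhyacian.

Rhyacian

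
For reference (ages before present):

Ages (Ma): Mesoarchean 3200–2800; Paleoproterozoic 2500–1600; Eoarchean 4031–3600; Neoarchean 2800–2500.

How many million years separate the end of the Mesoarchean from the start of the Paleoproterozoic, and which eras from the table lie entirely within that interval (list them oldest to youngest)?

The Mesoarchean closes at 2800 Ma and the Paleoproterozoic opens at 2500 Ma, so the interval is 2800 − 2500 = 300 Myr.
An era fits inside if it starts at or after 2800 Ma and ends at or before 2500 Ma; oldest first that gives Neoarchean.

300 million years; Neoarchean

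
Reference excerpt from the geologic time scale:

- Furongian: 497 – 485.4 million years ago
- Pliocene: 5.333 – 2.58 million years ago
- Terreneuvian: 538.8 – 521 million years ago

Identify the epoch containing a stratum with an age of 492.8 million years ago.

492.8 Ma lies between 497 and 485.4 Ma, so it falls in the Furongian.

Furongian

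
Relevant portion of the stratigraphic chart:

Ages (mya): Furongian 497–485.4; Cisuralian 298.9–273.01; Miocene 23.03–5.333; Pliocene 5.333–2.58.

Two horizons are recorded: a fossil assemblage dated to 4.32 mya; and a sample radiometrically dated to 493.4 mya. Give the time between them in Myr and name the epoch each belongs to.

489.08 million years apart; the first in the Pliocene, the second in the Furongian

Elapsed time: 493.4 − 4.32 = 489.08 Myr.
4.32 Ma lies within 5.333–2.58 Ma: Pliocene.
493.4 Ma lies within 497–485.4 Ma: Furongian.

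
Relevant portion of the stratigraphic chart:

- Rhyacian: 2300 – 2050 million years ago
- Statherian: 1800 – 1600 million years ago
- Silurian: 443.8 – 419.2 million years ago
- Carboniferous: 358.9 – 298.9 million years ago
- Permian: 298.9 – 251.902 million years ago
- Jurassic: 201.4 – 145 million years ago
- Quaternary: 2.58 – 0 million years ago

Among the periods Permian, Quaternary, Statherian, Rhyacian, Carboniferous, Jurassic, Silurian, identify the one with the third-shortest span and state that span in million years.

Durations: Permian 46.998; Quaternary 2.58; Statherian 200; Rhyacian 250; Carboniferous 60; Jurassic 56.4; Silurian 24.6 Myr.
Sorted shortest-first: Quaternary (2.58), Silurian (24.6), Permian (46.998), Jurassic (56.4), Carboniferous (60), Statherian (200), Rhyacian (250).
The third shortest is Permian at 46.998 Myr.

Permian, 46.998 million years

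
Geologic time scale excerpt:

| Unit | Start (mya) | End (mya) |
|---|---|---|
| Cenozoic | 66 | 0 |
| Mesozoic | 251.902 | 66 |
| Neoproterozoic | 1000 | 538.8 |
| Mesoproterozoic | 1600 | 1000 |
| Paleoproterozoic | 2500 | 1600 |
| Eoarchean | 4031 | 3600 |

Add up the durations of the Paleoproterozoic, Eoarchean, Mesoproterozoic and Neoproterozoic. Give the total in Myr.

Each duration: Paleoproterozoic = 900; Eoarchean = 431; Mesoproterozoic = 600; Neoproterozoic = 461.2.
Sum: 900 + 431 + 600 + 461.2 = 2392.2 Myr.

2392.2 million years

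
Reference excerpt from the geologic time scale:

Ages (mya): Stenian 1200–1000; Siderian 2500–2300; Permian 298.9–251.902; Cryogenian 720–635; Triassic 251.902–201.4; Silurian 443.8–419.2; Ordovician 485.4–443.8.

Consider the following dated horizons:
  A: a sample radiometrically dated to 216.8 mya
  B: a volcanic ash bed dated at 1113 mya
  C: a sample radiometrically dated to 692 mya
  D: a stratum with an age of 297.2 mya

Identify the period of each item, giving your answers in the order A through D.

A — Triassic; B — Stenian; C — Cryogenian; D — Permian

Match each age against the start–end ranges in the excerpt: A = 216.8 Ma → Triassic (251.902–201.4); B = 1113 Ma → Stenian (1200–1000); C = 692 Ma → Cryogenian (720–635); D = 297.2 Ma → Permian (298.9–251.902).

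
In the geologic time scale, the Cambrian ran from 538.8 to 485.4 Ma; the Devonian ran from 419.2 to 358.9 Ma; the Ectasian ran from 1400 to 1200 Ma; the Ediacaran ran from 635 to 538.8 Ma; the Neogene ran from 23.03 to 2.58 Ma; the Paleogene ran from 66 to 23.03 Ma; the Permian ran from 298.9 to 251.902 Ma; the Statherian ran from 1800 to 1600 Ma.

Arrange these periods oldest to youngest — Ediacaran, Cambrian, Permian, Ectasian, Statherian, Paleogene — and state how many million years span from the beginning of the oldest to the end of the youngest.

From the excerpt: Ediacaran 635–538.8; Cambrian 538.8–485.4; Permian 298.9–251.902; Ectasian 1400–1200; Statherian 1800–1600; Paleogene 66–23.03 (Ma).
Larger Ma is earlier, so the oldest is Statherian and the youngest is Paleogene; oldest to youngest: Statherian, Ectasian, Ediacaran, Cambrian, Permian, Paleogene.
Oldest start 1800 minus youngest end 23.03 gives 1776.97 Myr overall.

Statherian → Ectasian → Ediacaran → Cambrian → Permian → Paleogene; total span 1776.97 Myr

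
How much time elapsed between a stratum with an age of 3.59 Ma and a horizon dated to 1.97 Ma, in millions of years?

1.62 million years

3.59 − 1.97 = 1.62 million years.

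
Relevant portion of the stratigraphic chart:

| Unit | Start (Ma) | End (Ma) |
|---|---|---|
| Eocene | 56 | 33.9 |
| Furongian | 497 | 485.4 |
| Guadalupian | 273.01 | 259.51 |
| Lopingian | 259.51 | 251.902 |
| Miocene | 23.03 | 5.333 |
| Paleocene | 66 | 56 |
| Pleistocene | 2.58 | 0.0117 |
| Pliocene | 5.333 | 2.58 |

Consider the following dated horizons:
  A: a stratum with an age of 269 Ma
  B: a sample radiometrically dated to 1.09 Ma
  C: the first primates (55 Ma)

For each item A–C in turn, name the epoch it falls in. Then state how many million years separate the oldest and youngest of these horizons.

A — Guadalupian; B — Pleistocene; C — Eocene; span 267.91 million years

Match each age against the start–end ranges in the excerpt: A = 269 Ma → Guadalupian (273.01–259.51); B = 1.09 Ma → Pleistocene (2.58–0.0117); C = 55 Ma → Eocene (56–33.9).
The largest age is 269 Ma and the smallest is 1.09 Ma; their difference is 267.91 Myr.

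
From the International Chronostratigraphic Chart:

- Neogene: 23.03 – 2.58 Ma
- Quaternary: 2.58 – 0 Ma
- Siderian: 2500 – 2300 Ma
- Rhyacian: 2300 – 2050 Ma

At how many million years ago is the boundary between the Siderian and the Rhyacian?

The Siderian ends and the Rhyacian begins at 2300 Ma.

2300 Ma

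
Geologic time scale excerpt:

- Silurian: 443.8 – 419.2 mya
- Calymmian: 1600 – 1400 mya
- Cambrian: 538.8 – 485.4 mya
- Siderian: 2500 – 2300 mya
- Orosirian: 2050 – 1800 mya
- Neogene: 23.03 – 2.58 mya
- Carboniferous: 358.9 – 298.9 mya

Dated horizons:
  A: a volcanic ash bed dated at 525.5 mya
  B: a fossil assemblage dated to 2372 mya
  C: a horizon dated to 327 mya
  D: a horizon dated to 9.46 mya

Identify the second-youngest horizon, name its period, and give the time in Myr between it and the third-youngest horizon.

Smaller Ma means younger, so youngest first: D 9.46 < C 327 < A 525.5 < B 2372.
Counting 2 along gives C (327 Ma); the excerpt puts that inside the Carboniferous, 358.9–298.9 Ma.
Next in line is A (525.5 Ma), and 525.5 − 327 = 198.5 Myr.

C, in the Carboniferous; 198.5 million years to A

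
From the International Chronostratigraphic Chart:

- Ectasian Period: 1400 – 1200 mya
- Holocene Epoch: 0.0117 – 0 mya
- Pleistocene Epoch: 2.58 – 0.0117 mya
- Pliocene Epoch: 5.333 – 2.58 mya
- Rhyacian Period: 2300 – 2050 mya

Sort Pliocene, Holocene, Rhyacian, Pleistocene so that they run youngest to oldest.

Holocene → Pleistocene → Pliocene → Rhyacian

The oldest of these is Rhyacian (starts 2300 Ma) and the youngest is Holocene (ends 0 Ma).
In between, by decreasing start age: Pliocene (5.333), Pleistocene (2.58).
Listing youngest first means reversing that sequence.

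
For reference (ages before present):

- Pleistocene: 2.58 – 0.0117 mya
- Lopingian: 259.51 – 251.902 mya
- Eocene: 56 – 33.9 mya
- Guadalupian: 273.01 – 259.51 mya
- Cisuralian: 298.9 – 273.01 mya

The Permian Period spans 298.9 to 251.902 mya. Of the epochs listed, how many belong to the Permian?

3

Epochs inside 298.9–251.902 Ma: Cisuralian, Guadalupian, Lopingian — 3 in total.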